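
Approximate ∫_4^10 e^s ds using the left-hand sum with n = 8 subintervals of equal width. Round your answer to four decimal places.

14752.8205

Δs = (10 − 4)/8 = 0.75.
Left endpoints: 4, 4.75, 5.5, 6.25, 7, 7.75, 8.5, 9.25.
f(4) ≈ 54.5982, f(4.75) ≈ 115.5843, f(5.5) ≈ 244.6919, f(6.25) ≈ 518.0128, f(7) ≈ 1096.6332, f(7.75) ≈ 2321.5724, f(8.5) ≈ 4914.7688, f(9.25) ≈ 10404.5657.
Sum = Δs · [f(4) + f(4.75) + f(5.5) + ...].
Sum ≈ 14752.8205.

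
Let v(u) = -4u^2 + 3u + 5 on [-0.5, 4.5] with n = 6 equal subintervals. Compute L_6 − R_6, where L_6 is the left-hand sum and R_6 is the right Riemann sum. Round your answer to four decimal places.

L_6 ≈ -41.898148.
R_6 ≈ -96.064815.
L_6 − R_6 ≈ 54.1667.

54.1667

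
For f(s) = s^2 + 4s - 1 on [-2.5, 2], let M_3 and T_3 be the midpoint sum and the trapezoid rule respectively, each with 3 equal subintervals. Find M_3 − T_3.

-2.53125

M_3 = -1.96875.
T_3 = 0.5625.
M_3 − T_3 = -2.53125.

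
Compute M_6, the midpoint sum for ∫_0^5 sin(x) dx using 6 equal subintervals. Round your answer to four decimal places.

Δx = (5 − 0)/6 = 5/6.
Midpoints: 5/12, 1.25, 25/12, 35/12, 3.75, 55/12.
f(5/12) ≈ 0.4047, f(1.25) ≈ 0.9490, f(25/12) ≈ 0.8715, f(35/12) ≈ 0.2230, f(3.75) ≈ -0.5716, f(55/12) ≈ -0.9917.
Sum = Δx · [f(5/12) + f(1.25) + f(25/12) + ...].
Sum ≈ 0.7375.

0.7375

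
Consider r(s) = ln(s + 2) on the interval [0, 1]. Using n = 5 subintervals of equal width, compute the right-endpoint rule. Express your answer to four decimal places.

Δs = (1 − 0)/5 = 0.2.
Right endpoints: 0.2, 0.4, 0.6, 0.8, 1.
r(0.2) ≈ 0.7885, r(0.4) ≈ 0.8755, r(0.6) ≈ 0.9555, r(0.8) ≈ 1.0296, r(1) ≈ 1.0986.
Sum = Δs · [r(0.2) + r(0.4) + r(0.6) + r(0.8) + r(1)].
Sum ≈ 0.9495.

0.9495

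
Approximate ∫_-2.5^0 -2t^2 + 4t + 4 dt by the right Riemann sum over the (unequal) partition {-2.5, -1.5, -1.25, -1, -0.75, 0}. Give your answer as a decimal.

Subinterval widths: 1, 0.25, 0.25, 0.25, 0.75.
Right endpoints: -1.5, -1.25, -1, -0.75, 0.
f(-1.5) = -6.5, f(-1.25) = -4.125, f(-1) = -2, f(-0.75) = -0.125, f(0) = 4.
Sum = Σ Δt_i · f(t_i).
Sum = -5.0625.

-5.0625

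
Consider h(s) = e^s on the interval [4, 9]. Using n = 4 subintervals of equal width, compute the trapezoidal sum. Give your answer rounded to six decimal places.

9070.151694

Δs = (9 − 4)/4 = 1.25.
h(4) ≈ 54.598150, h(5.25) ≈ 190.566268, h(6.5) ≈ 665.141633, h(7.75) ≈ 2321.572415, h(9) ≈ 8103.083928.
T_4 = (Δs/2)·[h(s_0) + 2h(s_1) + 2h(s_2) + 2h(s_3) + h(s_4)].
Sum ≈ 9070.151694.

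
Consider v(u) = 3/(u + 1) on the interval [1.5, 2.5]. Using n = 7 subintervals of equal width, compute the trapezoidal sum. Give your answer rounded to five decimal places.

1.00982

Δu = (2.5 − 1.5)/7 = 1/7.
v(1.5) = 1.2, v(23/14) = 42/37, v(25/14) = 14/13, v(27/14) = 42/41, v(29/14) = 42/43, v(31/14) = 14/15, v(33/14) = 42/47, v(2.5) = 6/7.
T_7 = (Δu/2)·[v(u_0) + 2v(u_1) + ... + 2v(u_{6}) + v(u_7)].
Sum ≈ 1.00982.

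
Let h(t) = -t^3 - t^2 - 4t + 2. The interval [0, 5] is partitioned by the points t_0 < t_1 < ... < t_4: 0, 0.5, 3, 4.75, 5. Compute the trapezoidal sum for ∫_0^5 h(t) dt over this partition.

-265.546875

Subinterval widths: 0.5, 2.5, 1.75, 0.25.
h(0) = 2, h(0.5) = -0.375, h(3) = -46, h(4.75) = -146.734375, h(5) = -168.
On each subinterval the trapezoid contributes (Δt_i/2)·[h(t_{i-1}) + h(t_i)].
Sum = -265.546875.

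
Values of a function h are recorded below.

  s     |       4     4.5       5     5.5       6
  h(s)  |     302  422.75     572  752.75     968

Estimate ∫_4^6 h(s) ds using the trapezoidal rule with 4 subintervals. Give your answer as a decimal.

1191.25

Δs = 0.5.
T_4 = (0.5/2)·[302 + 2·422.75 + 2·572 + 2·752.75 + 968] = 1191.25.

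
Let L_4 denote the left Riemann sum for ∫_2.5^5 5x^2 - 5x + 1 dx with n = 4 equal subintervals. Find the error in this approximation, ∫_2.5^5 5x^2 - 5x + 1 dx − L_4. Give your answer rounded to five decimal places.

24.57682

Exact integral: ∫_2.5^5 f(x) dx ≈ 137.9166667.
L_4 = 113.33984375.
Error ≈ 137.9166667 − 113.33984375 ≈ 24.57682.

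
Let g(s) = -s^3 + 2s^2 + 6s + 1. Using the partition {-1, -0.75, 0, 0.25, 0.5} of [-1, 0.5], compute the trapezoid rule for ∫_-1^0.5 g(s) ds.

Subinterval widths: 0.25, 0.75, 0.25, 0.25.
g(-1) = -2, g(-0.75) = -1.953125, g(0) = 1, g(0.25) = 2.609375, g(0.5) = 4.375.
On each subinterval the trapezoid contributes (Δs_i/2)·[g(s_{i-1}) + g(s_i)].
Sum = 0.47265625.

0.47265625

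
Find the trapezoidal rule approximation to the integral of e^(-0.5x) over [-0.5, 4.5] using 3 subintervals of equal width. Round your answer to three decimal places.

2.492

Δx = (4.5 − (-0.5))/3 = 5/3.
f(-0.5) ≈ 1.284, f(7/6) ≈ 0.558, f(17/6) ≈ 0.243, f(4.5) ≈ 0.105.
T_3 = (Δx/2)·[f(x_0) + 2f(x_1) + 2f(x_2) + f(x_3)].
Sum ≈ 2.492.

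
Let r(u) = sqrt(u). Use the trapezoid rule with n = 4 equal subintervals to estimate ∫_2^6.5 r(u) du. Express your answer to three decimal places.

9.146

Δu = (6.5 − 2)/4 = 1.125.
r(2) ≈ 1.414, r(3.125) ≈ 1.768, r(4.25) ≈ 2.062, r(5.375) ≈ 2.318, r(6.5) ≈ 2.550.
T_4 = (Δu/2)·[r(u_0) + 2r(u_1) + 2r(u_2) + 2r(u_3) + r(u_4)].
Sum ≈ 9.146.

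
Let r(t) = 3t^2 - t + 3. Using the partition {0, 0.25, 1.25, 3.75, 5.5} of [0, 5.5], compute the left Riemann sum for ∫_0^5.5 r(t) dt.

Subinterval widths: 0.25, 1, 2.5, 1.75.
Left endpoints: 0, 0.25, 1.25, 3.75.
r(0) = 3, r(0.25) = 2.9375, r(1.25) = 6.4375, r(3.75) = 41.4375.
Sum = Σ Δt_i · r(t_i).
Sum = 92.296875.

92.296875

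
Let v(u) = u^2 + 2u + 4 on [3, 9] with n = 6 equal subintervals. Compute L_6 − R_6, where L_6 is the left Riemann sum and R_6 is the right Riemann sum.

L_6 = 289.
R_6 = 373.
L_6 − R_6 = -84.

-84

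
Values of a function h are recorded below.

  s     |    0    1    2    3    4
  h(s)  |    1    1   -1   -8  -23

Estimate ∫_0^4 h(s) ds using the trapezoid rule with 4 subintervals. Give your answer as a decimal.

-19

Δs = 1.
T_4 = (1/2)·[1 + 2·1 + 2·(-1) + 2·(-8) + (-23)] = -19.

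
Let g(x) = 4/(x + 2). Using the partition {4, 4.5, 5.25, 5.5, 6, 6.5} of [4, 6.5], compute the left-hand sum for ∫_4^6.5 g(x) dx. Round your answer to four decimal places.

1.4495

Subinterval widths: 0.5, 0.75, 0.25, 0.5, 0.5.
Left endpoints: 4, 4.5, 5.25, 5.5, 6.
g(4) = 2/3, g(4.5) = 8/13, g(5.25) = 16/29, g(5.5) = 8/15, g(6) = 0.5.
Sum = Σ Δx_i · g(x_i).
Sum ≈ 1.4495.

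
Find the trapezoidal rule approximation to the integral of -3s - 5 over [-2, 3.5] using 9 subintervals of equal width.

-39.875

Δs = (3.5 − (-2))/9 = 11/18.
f(-2) = 1, f(-25/18) = -5/6, f(-7/9) = -8/3, f(-1/6) = -4.5, f(4/9) = -19/3, f(19/18) = -49/6, f(5/3) = -10, f(41/18) = -71/6, f(26/9) = -41/3, f(3.5) = -15.5.
T_9 = (Δs/2)·[f(s_0) + 2f(s_1) + ... + 2f(s_{8}) + f(s_9)].
Sum = -39.875.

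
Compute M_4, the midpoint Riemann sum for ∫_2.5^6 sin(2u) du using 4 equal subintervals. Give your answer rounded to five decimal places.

-0.31931

Δu = (6 − 2.5)/4 = 0.875.
Midpoints: 2.9375, 3.8125, 4.6875, 5.5625.
f(2.9375) ≈ -0.39694, f(3.8125) ≈ 0.97390, f(4.6875) ≈ 0.04976, f(5.5625) ≈ -0.99164.
Sum = Δu · [f(2.9375) + f(3.8125) + f(4.6875) + f(5.5625)].
Sum ≈ -0.31931.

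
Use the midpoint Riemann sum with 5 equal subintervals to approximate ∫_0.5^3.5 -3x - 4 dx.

Δx = (3.5 − 0.5)/5 = 0.6.
Midpoints: 0.8, 1.4, 2, 2.6, 3.2.
f(0.8) = -6.4, f(1.4) = -8.2, f(2) = -10, f(2.6) = -11.8, f(3.2) = -13.6.
Sum = Δx · [f(0.8) + f(1.4) + f(2) + f(2.6) + f(3.2)].
Sum = -30.

-30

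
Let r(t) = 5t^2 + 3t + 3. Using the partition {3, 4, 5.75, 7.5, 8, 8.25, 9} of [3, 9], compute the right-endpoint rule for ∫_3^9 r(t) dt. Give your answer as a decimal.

Subinterval widths: 1, 1.75, 1.75, 0.5, 0.25, 0.75.
Right endpoints: 4, 5.75, 7.5, 8, 8.25, 9.
r(4) = 95, r(5.75) = 185.5625, r(7.5) = 306.75, r(8) = 347, r(8.25) = 368.0625, r(9) = 435.
Sum = Σ Δt_i · r(t_i).
Sum = 1548.3125.

1548.3125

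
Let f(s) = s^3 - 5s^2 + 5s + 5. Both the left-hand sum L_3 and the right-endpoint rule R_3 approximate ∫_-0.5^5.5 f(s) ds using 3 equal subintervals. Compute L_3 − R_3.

-93

L_3 = 19.75.
R_3 = 112.75.
L_3 − R_3 = -93.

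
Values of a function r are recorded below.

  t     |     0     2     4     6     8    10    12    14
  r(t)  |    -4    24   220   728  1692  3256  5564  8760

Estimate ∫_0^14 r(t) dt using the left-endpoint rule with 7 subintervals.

Δt = 2.
Sum = 2·[(-4) + 24 + 220 + 728 + 1692 + 3256 + 5564] = 22960.

22960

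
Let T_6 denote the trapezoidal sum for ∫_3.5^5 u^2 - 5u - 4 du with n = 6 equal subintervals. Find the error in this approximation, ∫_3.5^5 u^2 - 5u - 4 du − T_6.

Exact integral: ∫_3.5^5 f(u) du = -10.5.
T_6 = -10.484375.
Error = -10.5 − (-10.484375) = -0.015625.

-0.015625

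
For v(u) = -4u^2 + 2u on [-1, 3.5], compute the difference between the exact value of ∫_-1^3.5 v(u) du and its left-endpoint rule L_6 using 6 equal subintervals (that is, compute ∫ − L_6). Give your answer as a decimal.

Exact integral: ∫_-1^3.5 v(u) du = -47.25.
L_6 = -35.4375.
Error = -47.25 − (-35.4375) = -11.8125.

-11.8125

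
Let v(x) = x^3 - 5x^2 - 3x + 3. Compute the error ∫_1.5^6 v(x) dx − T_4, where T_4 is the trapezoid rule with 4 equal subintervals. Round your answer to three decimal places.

-5.933

Exact integral: ∫_1.5^6 v(x) dx = -68.765625.
T_4 ≈ -62.83301.
Error ≈ -68.765625 − (-62.83301) ≈ -5.933.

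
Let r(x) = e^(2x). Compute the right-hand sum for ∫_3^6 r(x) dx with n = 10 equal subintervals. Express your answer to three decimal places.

Δx = (6 − 3)/10 = 0.3.
Right endpoints: 3.3, 3.6, 3.9, 4.2, 4.5, 4.8, 5.1, 5.4, 5.7, 6.
r(3.3) ≈ 735.095, r(3.6) ≈ 1339.431, r(3.9) ≈ 2440.602, r(4.2) ≈ 4447.067, r(4.5) ≈ 8103.084, r(4.8) ≈ 14764.782, r(5.1) ≈ 26903.186, r(5.4) ≈ 49020.801, r(5.7) ≈ 89321.723, r(6) ≈ 162754.791.
Sum = Δx · [r(3.3) + r(3.6) + r(3.9) + ...].
Sum ≈ 107949.169.

107949.169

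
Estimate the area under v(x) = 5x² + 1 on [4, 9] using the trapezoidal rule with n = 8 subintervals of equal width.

Δx = (9 − 4)/8 = 0.625.
v(4) = 81, v(4.625) = 107.953125, v(5.25) = 138.8125, v(5.875) = 173.578125, v(6.5) = 212.25, v(7.125) = 254.828125, v(7.75) = 301.3125, v(8.375) = 351.703125, v(9) = 406.
T_8 = (Δx/2)·[v(x_0) + 2v(x_1) + ... + 2v(x_{7}) + v(x_8)].
Sum = 1114.9609375.

1114.9609375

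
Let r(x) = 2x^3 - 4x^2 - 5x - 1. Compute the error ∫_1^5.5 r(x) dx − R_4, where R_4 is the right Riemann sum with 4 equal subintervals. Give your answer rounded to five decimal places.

Exact integral: ∫_1^5.5 r(x) dx = 158.90625.
R_4 ≈ 281.1972656.
Error ≈ 158.90625 − 281.1972656 ≈ -122.29102.

-122.29102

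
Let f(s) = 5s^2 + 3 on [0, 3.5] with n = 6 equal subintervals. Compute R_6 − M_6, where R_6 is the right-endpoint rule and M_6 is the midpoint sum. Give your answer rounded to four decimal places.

R_6 ≈ 100.815394.
M_6 ≈ 81.462095.
R_6 − M_6 ≈ 19.3533.

19.3533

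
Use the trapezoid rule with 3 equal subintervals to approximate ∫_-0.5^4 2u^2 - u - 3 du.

24.75

Δu = (4 − (-0.5))/3 = 1.5.
f(-0.5) = -2, f(1) = -2, f(2.5) = 7, f(4) = 25.
T_3 = (Δu/2)·[f(u_0) + 2f(u_1) + 2f(u_2) + f(u_3)].
Sum = 24.75.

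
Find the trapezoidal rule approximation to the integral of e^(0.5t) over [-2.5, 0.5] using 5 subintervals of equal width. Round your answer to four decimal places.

Δt = (0.5 − (-2.5))/5 = 0.6.
f(-2.5) ≈ 0.2865, f(-1.9) ≈ 0.3867, f(-1.3) ≈ 0.5220, f(-0.7) ≈ 0.7047, f(-0.1) ≈ 0.9512, f(0.5) ≈ 1.2840.
T_5 = (Δt/2)·[f(t_0) + 2f(t_1) + ... + 2f(t_{4}) + f(t_5)].
Sum ≈ 2.0100.

2.0100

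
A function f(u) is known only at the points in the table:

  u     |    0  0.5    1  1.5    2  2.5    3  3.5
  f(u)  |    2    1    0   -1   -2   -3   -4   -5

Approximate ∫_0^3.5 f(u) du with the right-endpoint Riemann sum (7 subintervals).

Δu = 0.5.
Sum = 0.5·[1 + 0 + (-1) + (-2) + (-3) + (-4) + (-5)] = -7.

-7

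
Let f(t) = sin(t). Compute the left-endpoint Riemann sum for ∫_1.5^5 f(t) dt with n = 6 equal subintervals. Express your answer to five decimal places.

0.36377

Δt = (5 − 1.5)/6 = 7/12.
Left endpoints: 1.5, 25/12, 8/3, 3.25, 23/6, 53/12.
f(1.5) ≈ 0.99749, f(25/12) ≈ 0.87150, f(8/3) ≈ 0.45727, f(3.25) ≈ -0.10820, f(23/6) ≈ -0.63788, f(53/12) ≈ -0.95659.
Sum = Δt · [f(1.5) + f(25/12) + f(8/3) + ...].
Sum ≈ 0.36377.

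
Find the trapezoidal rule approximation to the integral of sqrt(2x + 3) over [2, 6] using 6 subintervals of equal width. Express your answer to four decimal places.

13.1871

Δx = (6 − 2)/6 = 2/3.
f(2) ≈ 2.6458, f(8/3) ≈ 2.8868, f(10/3) ≈ 3.1091, f(4) ≈ 3.3166, f(14/3) ≈ 3.5119, f(16/3) ≈ 3.6968, f(6) ≈ 3.8730.
T_6 = (Δx/2)·[f(x_0) + 2f(x_1) + ... + 2f(x_{5}) + f(x_6)].
Sum ≈ 13.1871.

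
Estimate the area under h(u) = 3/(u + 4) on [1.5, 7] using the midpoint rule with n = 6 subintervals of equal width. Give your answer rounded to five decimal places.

2.07685

Δu = (7 − 1.5)/6 = 11/12.
Midpoints: 47/24, 2.875, 91/24, 113/24, 5.625, 157/24.
h(47/24) = 72/143, h(2.875) = 24/55, h(91/24) = 72/187, h(113/24) = 72/209, h(5.625) = 24/77, h(157/24) = 72/253.
Sum = Δu · [h(47/24) + h(2.875) + h(91/24) + ...].
Sum ≈ 2.07685.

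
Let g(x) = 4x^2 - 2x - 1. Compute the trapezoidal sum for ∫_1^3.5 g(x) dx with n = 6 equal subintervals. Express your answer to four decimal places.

42.3727

Δx = (3.5 − 1)/6 = 5/12.
g(1) = 1, g(17/12) = 151/36, g(11/6) = 79/9, g(2.25) = 14.75, g(8/3) = 199/9, g(37/12) = 1111/36, g(3.5) = 41.
T_6 = (Δx/2)·[g(x_0) + 2g(x_1) + ... + 2g(x_{5}) + g(x_6)].
Sum ≈ 42.3727.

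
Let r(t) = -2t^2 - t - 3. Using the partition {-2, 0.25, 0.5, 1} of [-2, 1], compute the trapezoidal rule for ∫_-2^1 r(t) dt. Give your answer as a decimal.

-17.34375

Subinterval widths: 2.25, 0.25, 0.5.
r(-2) = -9, r(0.25) = -3.375, r(0.5) = -4, r(1) = -6.
On each subinterval the trapezoid contributes (Δt_i/2)·[r(t_{i-1}) + r(t_i)].
Sum = -17.34375.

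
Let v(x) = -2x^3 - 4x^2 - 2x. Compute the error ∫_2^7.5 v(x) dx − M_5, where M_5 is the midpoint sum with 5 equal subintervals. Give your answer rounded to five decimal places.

Exact integral: ∫_2^7.5 v(x) dx ≈ -2178.1145833.
M_5 = -2160.090625.
Error ≈ -2178.1145833 − (-2160.090625) ≈ -18.02396.

-18.02396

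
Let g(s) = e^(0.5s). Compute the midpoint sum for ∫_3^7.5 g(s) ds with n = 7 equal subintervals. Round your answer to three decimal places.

Δs = (7.5 − 3)/7 = 9/14.
Midpoints: 93/28, 111/28, 129/28, 5.25, 165/28, 183/28, 201/28.
g(93/28) ≈ 5.263, g(111/28) ≈ 7.258, g(129/28) ≈ 10.010, g(5.25) ≈ 13.805, g(165/28) ≈ 19.038, g(183/28) ≈ 26.255, g(201/28) ≈ 36.208.
Sum = Δs · [g(93/28) + g(111/28) + g(129/28) + ...].
Sum ≈ 75.752.

75.752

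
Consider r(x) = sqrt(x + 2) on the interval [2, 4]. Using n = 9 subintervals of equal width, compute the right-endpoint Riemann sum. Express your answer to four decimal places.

4.5144

Δx = (4 − 2)/9 = 2/9.
Right endpoints: 20/9, 22/9, 8/3, 26/9, 28/9, 10/3, 32/9, 34/9, 4.
r(20/9) ≈ 2.0548, r(22/9) ≈ 2.1082, r(8/3) ≈ 2.1602, r(26/9) ≈ 2.2111, r(28/9) ≈ 2.2608, r(10/3) ≈ 2.3094, r(32/9) ≈ 2.3570, r(34/9) ≈ 2.4037, r(4) ≈ 2.4495.
Sum = Δx · [r(20/9) + r(22/9) + r(8/3) + ...].
Sum ≈ 4.5144.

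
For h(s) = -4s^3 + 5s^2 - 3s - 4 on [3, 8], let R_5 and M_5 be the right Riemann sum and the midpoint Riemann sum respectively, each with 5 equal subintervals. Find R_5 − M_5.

-916.25

R_5 = -4200.
M_5 = -3283.75.
R_5 − M_5 = -916.25.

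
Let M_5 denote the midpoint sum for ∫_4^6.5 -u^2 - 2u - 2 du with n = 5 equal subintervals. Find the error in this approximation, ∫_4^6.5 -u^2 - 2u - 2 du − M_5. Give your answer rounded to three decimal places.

Exact integral: ∫_4^6.5 f(u) du ≈ -101.45833.
M_5 = -101.40625.
Error ≈ -101.45833 − (-101.40625) ≈ -0.052.

-0.052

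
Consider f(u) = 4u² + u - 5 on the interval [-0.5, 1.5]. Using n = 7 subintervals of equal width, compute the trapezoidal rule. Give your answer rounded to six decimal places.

Δu = (1.5 − (-0.5))/7 = 2/7.
f(-0.5) = -4.5, f(-3/14) = -493/98, f(1/14) = -481/98, f(5/14) = -405/98, f(9/14) = -265/98, f(13/14) = -61/98, f(17/14) = 207/98, f(1.5) = 5.5.
T_7 = (Δu/2)·[f(u_0) + 2f(u_1) + ... + 2f(u_{6}) + f(u_7)].
Sum ≈ -4.224490.

-4.224490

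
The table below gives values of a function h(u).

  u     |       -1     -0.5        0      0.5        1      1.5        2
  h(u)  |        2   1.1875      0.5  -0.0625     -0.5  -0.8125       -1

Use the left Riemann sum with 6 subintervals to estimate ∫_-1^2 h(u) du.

1.15625

Δu = 0.5.
Sum = 0.5·[2 + 1.1875 + 0.5 + (-0.0625) + (-0.5) + (-0.8125)] = 1.15625.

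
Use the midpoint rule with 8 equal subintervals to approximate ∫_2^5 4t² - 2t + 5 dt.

149.859375

Δt = (5 − 2)/8 = 0.375.
Midpoints: 2.1875, 2.5625, 2.9375, 3.3125, 3.6875, 4.0625, 4.4375, 4.8125.
f(2.1875) = 19.765625, f(2.5625) = 26.140625, f(2.9375) = 33.640625, f(3.3125) = 42.265625, f(3.6875) = 52.015625, f(4.0625) = 62.890625, f(4.4375) = 74.890625, f(4.8125) = 88.015625.
Sum = Δt · [f(2.1875) + f(2.5625) + f(2.9375) + ...].
Sum = 149.859375.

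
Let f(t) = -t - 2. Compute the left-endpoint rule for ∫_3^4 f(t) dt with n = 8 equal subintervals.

-5.4375

Δt = (4 − 3)/8 = 0.125.
Left endpoints: 3, 3.125, 3.25, 3.375, 3.5, 3.625, 3.75, 3.875.
f(3) = -5, f(3.125) = -5.125, f(3.25) = -5.25, f(3.375) = -5.375, f(3.5) = -5.5, f(3.625) = -5.625, f(3.75) = -5.75, f(3.875) = -5.875.
Sum = Δt · [f(3) + f(3.125) + f(3.25) + ...].
Sum = -5.4375.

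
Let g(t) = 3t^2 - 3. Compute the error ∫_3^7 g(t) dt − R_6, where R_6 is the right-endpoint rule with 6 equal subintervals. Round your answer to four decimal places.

Exact integral: ∫_3^7 g(t) dt = 304.
R_6 ≈ 344.888889.
Error ≈ 304 − 344.888889 ≈ -40.8889.

-40.8889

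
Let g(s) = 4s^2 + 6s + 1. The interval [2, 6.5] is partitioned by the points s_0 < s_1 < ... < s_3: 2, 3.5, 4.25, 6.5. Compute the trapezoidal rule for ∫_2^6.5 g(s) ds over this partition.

Subinterval widths: 1.5, 0.75, 2.25.
g(2) = 29, g(3.5) = 71, g(4.25) = 98.75, g(6.5) = 209.
On each subinterval the trapezoid contributes (Δs_i/2)·[g(s_{i-1}) + g(s_i)].
Sum = 484.875.

484.875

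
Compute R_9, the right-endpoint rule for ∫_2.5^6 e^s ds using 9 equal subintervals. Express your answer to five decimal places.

472.24042

Δs = (6 − 2.5)/9 = 7/18.
Right endpoints: 26/9, 59/18, 11/3, 73/18, 40/9, 29/6, 47/9, 101/18, 6.
f(26/9) ≈ 17.97333, f(59/18) ≈ 26.51678, f(11/3) ≈ 39.12128, f(73/18) ≈ 57.71722, f(40/9) ≈ 85.15256, f(29/6) ≈ 125.62903, f(47/9) ≈ 185.34561, f(101/18) ≈ 273.44790, f(6) ≈ 403.42879.
Sum = Δs · [f(26/9) + f(59/18) + f(11/3) + ...].
Sum ≈ 472.24042.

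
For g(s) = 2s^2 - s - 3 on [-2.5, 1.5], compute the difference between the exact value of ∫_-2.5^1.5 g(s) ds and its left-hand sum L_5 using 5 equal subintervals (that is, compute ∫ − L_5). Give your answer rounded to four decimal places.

-5.6533

Exact integral: ∫_-2.5^1.5 g(s) ds ≈ 2.666667.
L_5 = 8.32.
Error ≈ 2.666667 − 8.32 ≈ -5.6533.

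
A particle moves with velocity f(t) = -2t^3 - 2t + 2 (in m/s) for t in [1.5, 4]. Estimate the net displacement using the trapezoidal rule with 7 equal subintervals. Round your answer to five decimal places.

Δt = (4 − 1.5)/7 = 5/14.
f(1.5) = -7.75, f(13/7) = -4982/343, f(31/14) = -33123/1372, f(18/7) = -12742/343, f(41/14) = -74213/1372, f(23/7) = -25902/343, f(51/14) = -139903/1372, f(4) = -134.
T_7 = (Δt/2)·[f(t_0) + 2f(t_1) + ... + 2f(t_{6}) + f(t_7)].
Sum ≈ -135.09566.

-135.09566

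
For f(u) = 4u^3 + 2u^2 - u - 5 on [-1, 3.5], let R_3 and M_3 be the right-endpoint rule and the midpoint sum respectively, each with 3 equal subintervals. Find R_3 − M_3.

188.15625

R_3 = 324.
M_3 = 135.84375.
R_3 − M_3 = 188.15625.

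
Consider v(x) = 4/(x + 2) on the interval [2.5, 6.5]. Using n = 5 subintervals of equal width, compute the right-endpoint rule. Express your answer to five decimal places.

Δx = (6.5 − 2.5)/5 = 0.8.
Right endpoints: 3.3, 4.1, 4.9, 5.7, 6.5.
v(3.3) = 40/53, v(4.1) = 40/61, v(4.9) = 40/69, v(5.7) = 40/77, v(6.5) = 8/17.
Sum = Δx · [v(3.3) + v(4.1) + v(4.9) + v(5.7) + v(6.5)].
Sum ≈ 2.38419.

2.38419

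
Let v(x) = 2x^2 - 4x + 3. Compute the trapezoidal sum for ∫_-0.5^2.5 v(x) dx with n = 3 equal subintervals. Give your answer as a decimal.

Δx = (2.5 − (-0.5))/3 = 1.
v(-0.5) = 5.5, v(0.5) = 1.5, v(1.5) = 1.5, v(2.5) = 5.5.
T_3 = (Δx/2)·[v(x_0) + 2v(x_1) + 2v(x_2) + v(x_3)].
Sum = 8.5.

8.5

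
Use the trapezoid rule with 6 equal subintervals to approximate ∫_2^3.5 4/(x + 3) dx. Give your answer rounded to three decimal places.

Δx = (3.5 − 2)/6 = 0.25.
f(2) = 0.8, f(2.25) = 16/21, f(2.5) = 8/11, f(2.75) = 16/23, f(3) = 2/3, f(3.25) = 0.64, f(3.5) = 8/13.
T_6 = (Δx/2)·[f(x_0) + 2f(x_1) + ... + 2f(x_{5}) + f(x_6)].
Sum ≈ 1.050.

1.050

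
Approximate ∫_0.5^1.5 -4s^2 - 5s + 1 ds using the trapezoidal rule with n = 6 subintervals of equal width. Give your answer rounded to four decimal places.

-8.3519

Δs = (1.5 − 0.5)/6 = 1/6.
f(0.5) = -2.5, f(2/3) = -37/9, f(5/6) = -107/18, f(1) = -8, f(7/6) = -185/18, f(4/3) = -115/9, f(1.5) = -15.5.
T_6 = (Δs/2)·[f(s_0) + 2f(s_1) + ... + 2f(s_{5}) + f(s_6)].
Sum ≈ -8.3519.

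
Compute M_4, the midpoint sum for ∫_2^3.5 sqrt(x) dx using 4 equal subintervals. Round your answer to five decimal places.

Δx = (3.5 − 2)/4 = 0.375.
Midpoints: 2.1875, 2.5625, 2.9375, 3.3125.
f(2.1875) ≈ 1.47902, f(2.5625) ≈ 1.60078, f(2.9375) ≈ 1.71391, f(3.3125) ≈ 1.82003.
Sum = Δx · [f(2.1875) + f(2.5625) + f(2.9375) + f(3.3125)].
Sum ≈ 2.48015.

2.48015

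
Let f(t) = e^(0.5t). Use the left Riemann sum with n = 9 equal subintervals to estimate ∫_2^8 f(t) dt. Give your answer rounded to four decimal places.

Δt = (8 − 2)/9 = 2/3.
Left endpoints: 2, 8/3, 10/3, 4, 14/3, 16/3, 6, 20/3, 22/3.
f(2) ≈ 2.7183, f(8/3) ≈ 3.7937, f(10/3) ≈ 5.2945, f(4) ≈ 7.3891, f(14/3) ≈ 10.3123, f(16/3) ≈ 14.3919, f(6) ≈ 20.0855, f(20/3) ≈ 28.0316, f(22/3) ≈ 39.1213.
Sum = Δt · [f(2) + f(8/3) + f(10/3) + ...].
Sum ≈ 87.4254.

87.4254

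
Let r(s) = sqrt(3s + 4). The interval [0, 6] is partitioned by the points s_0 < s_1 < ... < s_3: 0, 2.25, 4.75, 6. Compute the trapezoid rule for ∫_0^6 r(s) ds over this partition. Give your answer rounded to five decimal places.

Subinterval widths: 2.25, 2.5, 1.25.
r(0) ≈ 2.00000, r(2.25) ≈ 3.27872, r(4.75) ≈ 4.27200, r(6) ≈ 4.69042.
On each subinterval the trapezoid contributes (Δs_i/2)·[r(s_{i-1}) + r(s_i)].
Sum ≈ 20.97847.

20.97847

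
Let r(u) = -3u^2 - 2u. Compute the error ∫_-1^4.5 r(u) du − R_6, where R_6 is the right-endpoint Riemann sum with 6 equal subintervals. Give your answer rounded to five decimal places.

Exact integral: ∫_-1^4.5 r(u) du = -111.375.
R_6 ≈ -145.1961806.
Error ≈ -111.375 − (-145.1961806) ≈ 33.82118.

33.82118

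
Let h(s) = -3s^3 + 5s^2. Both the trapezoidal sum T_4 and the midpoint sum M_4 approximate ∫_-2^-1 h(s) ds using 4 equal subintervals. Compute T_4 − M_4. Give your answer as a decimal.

T_4 = 23.109375.
M_4 = 22.8203125.
T_4 − M_4 = 0.2890625.

0.2890625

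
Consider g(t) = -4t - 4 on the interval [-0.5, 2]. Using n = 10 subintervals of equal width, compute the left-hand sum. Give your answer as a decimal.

Δt = (2 − (-0.5))/10 = 0.25.
Left endpoints: -0.5, -0.25, 0, 0.25, 0.5, 0.75, 1, 1.25, 1.5, 1.75.
g(-0.5) = -2, g(-0.25) = -3, g(0) = -4, g(0.25) = -5, g(0.5) = -6, g(0.75) = -7, g(1) = -8, g(1.25) = -9, g(1.5) = -10, g(1.75) = -11.
Sum = Δt · [g(-0.5) + g(-0.25) + g(0) + ...].
Sum = -16.25.

-16.25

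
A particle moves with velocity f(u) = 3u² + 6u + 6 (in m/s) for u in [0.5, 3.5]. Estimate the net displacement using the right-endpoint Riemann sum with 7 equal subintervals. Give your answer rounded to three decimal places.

108.597

Δu = (3.5 − 0.5)/7 = 3/7.
Right endpoints: 13/14, 19/14, 25/14, 31/14, 37/14, 43/14, 3.5.
f(13/14) = 2775/196, f(19/14) = 3855/196, f(25/14) = 5151/196, f(31/14) = 6663/196, f(37/14) = 8391/196, f(43/14) = 10335/196, f(3.5) = 63.75.
Sum = Δu · [f(13/14) + f(19/14) + f(25/14) + ...].
Sum ≈ 108.597.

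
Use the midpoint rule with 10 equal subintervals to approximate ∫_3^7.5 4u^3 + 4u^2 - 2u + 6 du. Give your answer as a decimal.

3584.2246875

Δu = (7.5 − 3)/10 = 0.45.
Midpoints: 3.225, 3.675, 4.125, 4.575, 5.025, 5.475, 5.925, 6.375, 6.825, 7.275.
f(3.225) = 175.3205625, f(3.675) = 251.2051875, f(4.125) = 346.5703125, f(4.575) = 463.6029375, f(5.025) = 604.4900625, f(5.475) = 771.4186875, f(5.925) = 966.5758125, f(6.375) = 1192.1484375, f(6.825) = 1450.3235625, f(7.275) = 1743.2881875.
Sum = Δu · [f(3.225) + f(3.675) + f(4.125) + ...].
Sum = 3584.2246875.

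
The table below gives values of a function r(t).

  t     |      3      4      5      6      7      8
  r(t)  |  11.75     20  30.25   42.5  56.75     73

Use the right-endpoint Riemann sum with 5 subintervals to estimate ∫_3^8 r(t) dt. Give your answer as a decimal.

Δt = 1.
Sum = 1·[20 + 30.25 + 42.5 + 56.75 + 73] = 222.5.

222.5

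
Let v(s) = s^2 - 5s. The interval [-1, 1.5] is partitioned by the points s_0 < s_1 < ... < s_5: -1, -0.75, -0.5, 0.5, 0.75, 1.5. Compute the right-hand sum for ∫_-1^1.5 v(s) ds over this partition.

-5.21875

Subinterval widths: 0.25, 0.25, 1, 0.25, 0.75.
Right endpoints: -0.75, -0.5, 0.5, 0.75, 1.5.
v(-0.75) = 4.3125, v(-0.5) = 2.75, v(0.5) = -2.25, v(0.75) = -3.1875, v(1.5) = -5.25.
Sum = Σ Δs_i · v(s_i).
Sum = -5.21875.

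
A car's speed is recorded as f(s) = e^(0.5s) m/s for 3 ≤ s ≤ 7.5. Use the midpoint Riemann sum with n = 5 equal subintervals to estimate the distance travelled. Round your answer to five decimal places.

75.44064

Δs = (7.5 − 3)/5 = 0.9.
Midpoints: 3.45, 4.35, 5.25, 6.15, 7.05.
f(3.45) ≈ 5.61252, f(4.35) ≈ 8.80219, f(5.25) ≈ 13.80457, f(6.15) ≈ 21.64988, f(7.05) ≈ 33.95377.
Sum = Δs · [f(3.45) + f(4.35) + f(5.25) + f(6.15) + f(7.05)].
Sum ≈ 75.44064.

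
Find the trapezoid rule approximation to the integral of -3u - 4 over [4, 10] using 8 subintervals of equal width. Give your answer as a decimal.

-150

Δu = (10 − 4)/8 = 0.75.
f(4) = -16, f(4.75) = -18.25, f(5.5) = -20.5, f(6.25) = -22.75, f(7) = -25, f(7.75) = -27.25, f(8.5) = -29.5, f(9.25) = -31.75, f(10) = -34.
T_8 = (Δu/2)·[f(u_0) + 2f(u_1) + ... + 2f(u_{7}) + f(u_8)].
Sum = -150.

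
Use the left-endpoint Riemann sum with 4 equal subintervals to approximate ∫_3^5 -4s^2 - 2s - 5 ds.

-140

Δs = (5 − 3)/4 = 0.5.
Left endpoints: 3, 3.5, 4, 4.5.
f(3) = -47, f(3.5) = -61, f(4) = -77, f(4.5) = -95.
Sum = Δs · [f(3) + f(3.5) + f(4) + f(4.5)].
Sum = -140.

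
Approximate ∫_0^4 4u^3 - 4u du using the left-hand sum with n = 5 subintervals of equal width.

138.24

Δu = (4 − 0)/5 = 0.8.
Left endpoints: 0, 0.8, 1.6, 2.4, 3.2.
f(0) = 0, f(0.8) = -1.152, f(1.6) = 9.984, f(2.4) = 45.696, f(3.2) = 118.272.
Sum = Δu · [f(0) + f(0.8) + f(1.6) + f(2.4) + f(3.2)].
Sum = 138.24.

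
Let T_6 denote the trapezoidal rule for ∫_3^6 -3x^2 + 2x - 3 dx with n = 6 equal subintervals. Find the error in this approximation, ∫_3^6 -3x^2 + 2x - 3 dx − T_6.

0.375

Exact integral: ∫_3^6 f(x) dx = -171.
T_6 = -171.375.
Error = -171 − (-171.375) = 0.375.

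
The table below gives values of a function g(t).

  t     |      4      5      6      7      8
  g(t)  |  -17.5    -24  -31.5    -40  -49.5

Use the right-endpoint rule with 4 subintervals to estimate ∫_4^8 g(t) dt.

Δt = 1.
Sum = 1·[(-24) + (-31.5) + (-40) + (-49.5)] = -145.

-145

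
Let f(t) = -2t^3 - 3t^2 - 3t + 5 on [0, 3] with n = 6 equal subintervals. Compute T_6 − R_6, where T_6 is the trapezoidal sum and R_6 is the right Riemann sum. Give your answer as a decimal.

22.5

T_6 = -67.5.
R_6 = -90.
T_6 − R_6 = 22.5.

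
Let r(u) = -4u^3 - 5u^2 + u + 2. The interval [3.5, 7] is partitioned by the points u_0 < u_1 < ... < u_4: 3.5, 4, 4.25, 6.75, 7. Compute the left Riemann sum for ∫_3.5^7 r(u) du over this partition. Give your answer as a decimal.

-1536.25

Subinterval widths: 0.5, 0.25, 2.5, 0.25.
Left endpoints: 3.5, 4, 4.25, 6.75.
r(3.5) = -227.25, r(4) = -330, r(4.25) = -391.125, r(6.75) = -1449.25.
Sum = Σ Δu_i · r(u_i).
Sum = -1536.25.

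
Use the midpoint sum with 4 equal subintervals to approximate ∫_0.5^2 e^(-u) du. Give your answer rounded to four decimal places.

0.4684

Δu = (2 − 0.5)/4 = 0.375.
Midpoints: 0.6875, 1.0625, 1.4375, 1.8125.
f(0.6875) ≈ 0.5028, f(1.0625) ≈ 0.3456, f(1.4375) ≈ 0.2375, f(1.8125) ≈ 0.1632.
Sum = Δu · [f(0.6875) + f(1.0625) + f(1.4375) + f(1.8125)].
Sum ≈ 0.4684.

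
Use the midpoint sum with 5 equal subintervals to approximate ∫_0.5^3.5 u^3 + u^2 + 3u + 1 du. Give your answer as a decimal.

Δu = (3.5 − 0.5)/5 = 0.6.
Midpoints: 0.8, 1.4, 2, 2.6, 3.2.
f(0.8) = 4.552, f(1.4) = 9.904, f(2) = 19, f(2.6) = 33.136, f(3.2) = 53.608.
Sum = Δu · [f(0.8) + f(1.4) + f(2) + f(2.6) + f(3.2)].
Sum = 72.12.

72.12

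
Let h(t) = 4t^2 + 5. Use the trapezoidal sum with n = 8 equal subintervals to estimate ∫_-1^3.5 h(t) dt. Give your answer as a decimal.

81.94921875

Δt = (3.5 − (-1))/8 = 0.5625.
h(-1) = 9, h(-0.4375) = 5.765625, h(0.125) = 5.0625, h(0.6875) = 6.890625, h(1.25) = 11.25, h(1.8125) = 18.140625, h(2.375) = 27.5625, h(2.9375) = 39.515625, h(3.5) = 54.
T_8 = (Δt/2)·[h(t_0) + 2h(t_1) + ... + 2h(t_{7}) + h(t_8)].
Sum = 81.94921875.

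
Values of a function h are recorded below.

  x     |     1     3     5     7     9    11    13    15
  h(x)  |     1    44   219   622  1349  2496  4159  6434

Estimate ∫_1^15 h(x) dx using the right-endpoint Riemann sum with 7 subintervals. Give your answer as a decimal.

30646

Δx = 2.
Sum = 2·[44 + 219 + 622 + 1349 + 2496 + 4159 + 6434] = 30646.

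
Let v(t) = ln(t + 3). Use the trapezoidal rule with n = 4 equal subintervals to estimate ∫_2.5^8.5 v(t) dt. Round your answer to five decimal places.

Δt = (8.5 − 2.5)/4 = 1.5.
v(2.5) ≈ 1.70475, v(4) ≈ 1.94591, v(5.5) ≈ 2.14007, v(7) ≈ 2.30259, v(8.5) ≈ 2.44235.
T_4 = (Δt/2)·[v(t_0) + 2v(t_1) + 2v(t_2) + 2v(t_3) + v(t_4)].
Sum ≈ 12.69316.

12.69316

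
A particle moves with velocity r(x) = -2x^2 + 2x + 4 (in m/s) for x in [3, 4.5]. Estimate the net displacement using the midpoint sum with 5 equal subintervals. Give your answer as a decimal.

-25.4775

Δx = (4.5 − 3)/5 = 0.3.
Midpoints: 3.15, 3.45, 3.75, 4.05, 4.35.
r(3.15) = -9.545, r(3.45) = -12.905, r(3.75) = -16.625, r(4.05) = -20.705, r(4.35) = -25.145.
Sum = Δx · [r(3.15) + r(3.45) + r(3.75) + r(4.05) + r(4.35)].
Sum = -25.4775.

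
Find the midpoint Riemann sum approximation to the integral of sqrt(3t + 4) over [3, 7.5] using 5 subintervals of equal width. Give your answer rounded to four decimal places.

Δt = (7.5 − 3)/5 = 0.9.
Midpoints: 3.45, 4.35, 5.25, 6.15, 7.05.
f(3.45) ≈ 3.7881, f(4.35) ≈ 4.1292, f(5.25) ≈ 4.4441, f(6.15) ≈ 4.7381, f(7.05) ≈ 5.0150.
Sum = Δt · [f(3.45) + f(4.35) + f(5.25) + f(6.15) + f(7.05)].
Sum ≈ 19.9031.

19.9031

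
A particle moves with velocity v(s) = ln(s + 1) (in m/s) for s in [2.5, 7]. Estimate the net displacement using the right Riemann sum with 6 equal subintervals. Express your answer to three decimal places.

Δs = (7 − 2.5)/6 = 0.75.
Right endpoints: 3.25, 4, 4.75, 5.5, 6.25, 7.
v(3.25) ≈ 1.447, v(4) ≈ 1.609, v(4.75) ≈ 1.749, v(5.5) ≈ 1.872, v(6.25) ≈ 1.981, v(7) ≈ 2.079.
Sum = Δs · [v(3.25) + v(4) + v(4.75) + ...].
Sum ≈ 8.053.

8.053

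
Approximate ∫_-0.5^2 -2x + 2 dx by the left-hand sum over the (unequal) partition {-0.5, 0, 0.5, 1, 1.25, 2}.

2.625

Subinterval widths: 0.5, 0.5, 0.5, 0.25, 0.75.
Left endpoints: -0.5, 0, 0.5, 1, 1.25.
f(-0.5) = 3, f(0) = 2, f(0.5) = 1, f(1) = 0, f(1.25) = -0.5.
Sum = Σ Δx_i · f(x_i).
Sum = 2.625.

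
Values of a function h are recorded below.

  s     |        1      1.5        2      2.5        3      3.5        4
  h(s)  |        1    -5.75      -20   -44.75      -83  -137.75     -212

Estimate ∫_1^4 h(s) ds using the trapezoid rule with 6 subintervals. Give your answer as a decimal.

-198.375

Δs = 0.5.
T_6 = (0.5/2)·[1 + 2·(-5.75) + 2·(-20) + 2·(-44.75) + 2·(-83) + 2·(-137.75) + (-212)] = -198.375.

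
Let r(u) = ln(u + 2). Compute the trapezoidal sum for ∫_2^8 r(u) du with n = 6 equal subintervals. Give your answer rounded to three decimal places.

11.468

Δu = (8 − 2)/6 = 1.
r(2) ≈ 1.386, r(3) ≈ 1.609, r(4) ≈ 1.792, r(5) ≈ 1.946, r(6) ≈ 2.079, r(7) ≈ 2.197, r(8) ≈ 2.303.
T_6 = (Δu/2)·[r(u_0) + 2r(u_1) + ... + 2r(u_{5}) + r(u_6)].
Sum ≈ 11.468.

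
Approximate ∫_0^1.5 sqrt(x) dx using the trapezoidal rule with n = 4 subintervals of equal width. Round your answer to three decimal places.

Δx = (1.5 − 0)/4 = 0.375.
f(0) ≈ 0.000, f(0.375) ≈ 0.612, f(0.75) ≈ 0.866, f(1.125) ≈ 1.061, f(1.5) ≈ 1.225.
T_4 = (Δx/2)·[f(x_0) + 2f(x_1) + 2f(x_2) + 2f(x_3) + f(x_4)].
Sum ≈ 1.182.

1.182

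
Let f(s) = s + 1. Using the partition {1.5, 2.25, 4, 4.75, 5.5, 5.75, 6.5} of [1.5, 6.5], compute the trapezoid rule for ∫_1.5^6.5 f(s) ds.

Subinterval widths: 0.75, 1.75, 0.75, 0.75, 0.25, 0.75.
f(1.5) = 2.5, f(2.25) = 3.25, f(4) = 5, f(4.75) = 5.75, f(5.5) = 6.5, f(5.75) = 6.75, f(6.5) = 7.5.
On each subinterval the trapezoid contributes (Δs_i/2)·[f(s_{i-1}) + f(s_i)].
Sum = 25.

25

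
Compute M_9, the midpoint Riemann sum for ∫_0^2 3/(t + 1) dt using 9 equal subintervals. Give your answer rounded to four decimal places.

Δt = (2 − 0)/9 = 2/9.
Midpoints: 1/9, 1/3, 5/9, 7/9, 1, 11/9, 13/9, 5/3, 17/9.
f(1/9) = 2.7, f(1/3) = 2.25, f(5/9) = 27/14, f(7/9) = 1.6875, f(1) = 1.5, f(11/9) = 1.35, f(13/9) = 27/22, f(5/3) = 1.125, f(17/9) = 27/26.
Sum = Δt · [f(1/9) + f(1/3) + f(5/9) + ...].
Sum ≈ 3.2904.

3.2904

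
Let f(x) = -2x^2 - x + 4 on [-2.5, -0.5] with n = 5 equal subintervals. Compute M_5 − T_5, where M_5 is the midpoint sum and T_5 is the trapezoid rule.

0.16

M_5 = 0.72.
T_5 = 0.56.
M_5 − T_5 = 0.16.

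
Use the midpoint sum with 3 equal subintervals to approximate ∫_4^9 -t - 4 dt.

-52.5

Δt = (9 − 4)/3 = 5/3.
Midpoints: 29/6, 6.5, 49/6.
f(29/6) = -53/6, f(6.5) = -10.5, f(49/6) = -73/6.
Sum = Δt · [f(29/6) + f(6.5) + f(49/6)].
Sum = -52.5.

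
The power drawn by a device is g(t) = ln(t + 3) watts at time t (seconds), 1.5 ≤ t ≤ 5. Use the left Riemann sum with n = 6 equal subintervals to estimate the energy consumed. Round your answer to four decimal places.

6.1966

Δt = (5 − 1.5)/6 = 7/12.
Left endpoints: 1.5, 25/12, 8/3, 3.25, 23/6, 53/12.
g(1.5) ≈ 1.5041, g(25/12) ≈ 1.6260, g(8/3) ≈ 1.7346, g(3.25) ≈ 1.8326, g(23/6) ≈ 1.9218, g(53/12) ≈ 2.0037.
Sum = Δt · [g(1.5) + g(25/12) + g(8/3) + ...].
Sum ≈ 6.1966.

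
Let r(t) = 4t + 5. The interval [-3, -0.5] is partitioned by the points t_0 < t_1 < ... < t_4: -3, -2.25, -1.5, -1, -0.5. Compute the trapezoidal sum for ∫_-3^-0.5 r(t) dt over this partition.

Subinterval widths: 0.75, 0.75, 0.5, 0.5.
r(-3) = -7, r(-2.25) = -4, r(-1.5) = -1, r(-1) = 1, r(-0.5) = 3.
On each subinterval the trapezoid contributes (Δt_i/2)·[r(t_{i-1}) + r(t_i)].
Sum = -5.

-5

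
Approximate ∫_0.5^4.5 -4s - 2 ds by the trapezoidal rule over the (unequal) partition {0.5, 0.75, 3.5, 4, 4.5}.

-48

Subinterval widths: 0.25, 2.75, 0.5, 0.5.
f(0.5) = -4, f(0.75) = -5, f(3.5) = -16, f(4) = -18, f(4.5) = -20.
On each subinterval the trapezoid contributes (Δs_i/2)·[f(s_{i-1}) + f(s_i)].
Sum = -48.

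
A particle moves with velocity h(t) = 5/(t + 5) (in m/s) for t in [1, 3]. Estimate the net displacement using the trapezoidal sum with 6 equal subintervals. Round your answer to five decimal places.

Δt = (3 − 1)/6 = 1/3.
h(1) = 5/6, h(4/3) = 15/19, h(5/3) = 0.75, h(2) = 5/7, h(7/3) = 15/22, h(8/3) = 15/23, h(3) = 0.625.
T_6 = (Δt/2)·[h(t_0) + 2h(t_1) + ... + 2h(t_{5}) + h(t_6)].
Sum ≈ 1.43897.

1.43897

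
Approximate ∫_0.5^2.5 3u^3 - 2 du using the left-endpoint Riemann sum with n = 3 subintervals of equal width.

11.75

Δu = (2.5 − 0.5)/3 = 2/3.
Left endpoints: 0.5, 7/6, 11/6.
f(0.5) = -1.625, f(7/6) = 199/72, f(11/6) = 1187/72.
Sum = Δu · [f(0.5) + f(7/6) + f(11/6)].
Sum = 11.75.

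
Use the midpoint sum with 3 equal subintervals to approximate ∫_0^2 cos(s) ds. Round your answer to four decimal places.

Δs = (2 − 0)/3 = 2/3.
Midpoints: 1/3, 1, 5/3.
f(1/3) ≈ 0.9450, f(1) ≈ 0.5403, f(5/3) ≈ -0.0957.
Sum = Δs · [f(1/3) + f(1) + f(5/3)].
Sum ≈ 0.9264.

0.9264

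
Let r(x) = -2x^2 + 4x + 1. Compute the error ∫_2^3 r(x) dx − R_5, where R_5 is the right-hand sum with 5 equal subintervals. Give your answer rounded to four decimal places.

Exact integral: ∫_2^3 r(x) dx ≈ -1.666667.
R_5 = -2.28.
Error ≈ -1.666667 − (-2.28) ≈ 0.6133.

0.6133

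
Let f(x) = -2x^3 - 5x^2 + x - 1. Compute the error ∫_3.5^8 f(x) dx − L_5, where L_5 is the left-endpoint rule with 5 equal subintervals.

-512.62875

Exact integral: ∫_3.5^8 f(x) dx = -2733.46875.
L_5 = -2220.84.
Error = -2733.46875 − (-2220.84) = -512.62875.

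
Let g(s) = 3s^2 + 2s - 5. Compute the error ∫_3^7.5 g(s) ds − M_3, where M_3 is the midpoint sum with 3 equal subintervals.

2.53125

Exact integral: ∫_3^7.5 g(s) ds = 419.625.
M_3 = 417.09375.
Error = 419.625 − 417.09375 = 2.53125.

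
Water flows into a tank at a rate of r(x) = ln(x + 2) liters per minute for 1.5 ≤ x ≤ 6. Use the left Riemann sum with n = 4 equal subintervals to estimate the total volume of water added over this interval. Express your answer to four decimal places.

Δx = (6 − 1.5)/4 = 1.125.
Left endpoints: 1.5, 2.625, 3.75, 4.875.
r(1.5) ≈ 1.2528, r(2.625) ≈ 1.5315, r(3.75) ≈ 1.7492, r(4.875) ≈ 1.9279.
Sum = Δx · [r(1.5) + r(2.625) + r(3.75) + r(4.875)].
Sum ≈ 7.2690.

7.2690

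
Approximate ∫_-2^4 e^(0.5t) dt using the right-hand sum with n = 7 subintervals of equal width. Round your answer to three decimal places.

17.266

Δt = (4 − (-2))/7 = 6/7.
Right endpoints: -8/7, -2/7, 4/7, 10/7, 16/7, 22/7, 4.
f(-8/7) ≈ 0.565, f(-2/7) ≈ 0.867, f(4/7) ≈ 1.331, f(10/7) ≈ 2.043, f(16/7) ≈ 3.136, f(22/7) ≈ 4.814, f(4) ≈ 7.389.
Sum = Δt · [f(-8/7) + f(-2/7) + f(4/7) + ...].
Sum ≈ 17.266.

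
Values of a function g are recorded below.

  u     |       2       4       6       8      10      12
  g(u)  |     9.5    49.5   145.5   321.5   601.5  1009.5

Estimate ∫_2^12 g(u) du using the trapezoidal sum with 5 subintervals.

Δu = 2.
T_5 = (2/2)·[9.5 + 2·49.5 + 2·145.5 + 2·321.5 + 2·601.5 + 1009.5] = 3255.

3255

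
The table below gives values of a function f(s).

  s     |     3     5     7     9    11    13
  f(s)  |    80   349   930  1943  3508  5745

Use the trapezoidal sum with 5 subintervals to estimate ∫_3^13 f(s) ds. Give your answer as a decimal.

19285

Δs = 2.
T_5 = (2/2)·[80 + 2·349 + 2·930 + 2·1943 + 2·3508 + 5745] = 19285.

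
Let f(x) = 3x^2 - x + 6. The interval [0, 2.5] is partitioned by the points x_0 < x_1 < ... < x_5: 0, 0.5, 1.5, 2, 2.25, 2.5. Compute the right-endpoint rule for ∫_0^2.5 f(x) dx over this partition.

Subinterval widths: 0.5, 1, 0.5, 0.25, 0.25.
Right endpoints: 0.5, 1.5, 2, 2.25, 2.5.
f(0.5) = 6.25, f(1.5) = 11.25, f(2) = 16, f(2.25) = 18.9375, f(2.5) = 22.25.
Sum = Σ Δx_i · f(x_i).
Sum = 32.671875.

32.671875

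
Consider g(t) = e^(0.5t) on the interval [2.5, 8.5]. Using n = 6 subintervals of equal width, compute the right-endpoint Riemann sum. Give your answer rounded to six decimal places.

169.301805

Δt = (8.5 − 2.5)/6 = 1.
Right endpoints: 3.5, 4.5, 5.5, 6.5, 7.5, 8.5.
g(3.5) ≈ 5.754603, g(4.5) ≈ 9.487736, g(5.5) ≈ 15.642632, g(6.5) ≈ 25.790340, g(7.5) ≈ 42.521082, g(8.5) ≈ 70.105412.
Sum = Δt · [g(3.5) + g(4.5) + g(5.5) + ...].
Sum ≈ 169.301805.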